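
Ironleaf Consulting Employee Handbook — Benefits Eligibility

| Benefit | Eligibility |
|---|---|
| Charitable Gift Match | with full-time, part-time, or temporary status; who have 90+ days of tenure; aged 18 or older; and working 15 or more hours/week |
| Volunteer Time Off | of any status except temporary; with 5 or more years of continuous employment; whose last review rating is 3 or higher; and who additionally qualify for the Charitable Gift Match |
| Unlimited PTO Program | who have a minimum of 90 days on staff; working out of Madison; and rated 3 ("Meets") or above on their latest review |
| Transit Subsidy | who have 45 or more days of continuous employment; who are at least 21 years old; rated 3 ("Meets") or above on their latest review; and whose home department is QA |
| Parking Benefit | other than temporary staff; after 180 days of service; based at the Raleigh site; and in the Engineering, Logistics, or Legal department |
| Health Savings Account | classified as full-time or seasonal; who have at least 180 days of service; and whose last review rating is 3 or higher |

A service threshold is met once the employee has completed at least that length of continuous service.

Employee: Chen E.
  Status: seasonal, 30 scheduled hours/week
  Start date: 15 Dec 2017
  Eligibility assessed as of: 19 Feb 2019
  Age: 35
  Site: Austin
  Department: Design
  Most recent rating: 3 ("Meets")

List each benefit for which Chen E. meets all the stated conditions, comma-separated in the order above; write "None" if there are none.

Health Savings Account

Service from 15 Dec 2017 to 19 Feb 2019: 431 days.
Charitable Gift Match — status seasonal ✗ (requires full-time, part-time, or temporary) → not eligible.
Volunteer Time Off — status seasonal ✓ (not excluded); service 431 days < 5 years (≈1825 days) ✗ → not eligible.
Unlimited PTO Program — service 431 days ≥ 90 days ✓; site Austin ✗ (not Madison) → not eligible.
Transit Subsidy — service 431 days ≥ 45 days ✓; age 35 ≥ 21 ✓; rating 3 ≥ 3 ✓; dept Design ✗ → not eligible.
Parking Benefit — status seasonal ✓ (not excluded); service 431 days ≥ 180 days ✓; site Austin ✗ (not Raleigh) → not eligible.
Health Savings Account — status seasonal ✓; service 431 days ≥ 180 days ✓; rating 3 ≥ 3 ✓ → eligible.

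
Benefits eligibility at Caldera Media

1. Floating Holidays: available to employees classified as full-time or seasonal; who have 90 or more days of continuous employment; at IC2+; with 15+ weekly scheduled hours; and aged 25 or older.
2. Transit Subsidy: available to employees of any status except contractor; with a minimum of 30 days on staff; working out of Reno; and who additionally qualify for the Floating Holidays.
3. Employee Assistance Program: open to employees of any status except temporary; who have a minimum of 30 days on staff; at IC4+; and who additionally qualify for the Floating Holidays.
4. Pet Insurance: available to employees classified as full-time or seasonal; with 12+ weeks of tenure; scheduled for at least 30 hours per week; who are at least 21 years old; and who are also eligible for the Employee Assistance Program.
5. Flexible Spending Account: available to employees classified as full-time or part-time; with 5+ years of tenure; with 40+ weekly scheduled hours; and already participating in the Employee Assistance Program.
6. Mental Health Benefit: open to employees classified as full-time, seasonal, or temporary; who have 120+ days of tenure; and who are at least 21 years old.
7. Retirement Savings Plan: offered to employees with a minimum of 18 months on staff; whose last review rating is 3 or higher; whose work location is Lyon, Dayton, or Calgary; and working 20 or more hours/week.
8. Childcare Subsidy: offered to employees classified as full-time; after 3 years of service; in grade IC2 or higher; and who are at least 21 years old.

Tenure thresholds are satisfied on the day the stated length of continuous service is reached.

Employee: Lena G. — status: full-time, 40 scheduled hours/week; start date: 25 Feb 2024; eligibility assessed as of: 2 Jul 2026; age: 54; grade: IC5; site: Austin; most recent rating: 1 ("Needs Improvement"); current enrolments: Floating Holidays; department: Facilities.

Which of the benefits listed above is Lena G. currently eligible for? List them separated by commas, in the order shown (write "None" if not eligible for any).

Floating Holidays, Employee Assistance Program, Pet Insurance, Mental Health Benefit

Service from 25 Feb 2024 to 2 Jul 2026: 858 days.
Floating Holidays — status full-time ✓; service 858 days ≥ 90 days ✓; grade IC5 ≥ IC2 ✓; 40 hrs/wk ≥ 15 ✓; age 54 ≥ 25 ✓ → eligible.
Transit Subsidy — status full-time ✓ (not excluded); service 858 days ≥ 30 days ✓; site Austin ✗ (not Reno) → not eligible.
Employee Assistance Program — status full-time ✓ (not excluded); service 858 days ≥ 30 days ✓; grade IC5 ≥ IC4 ✓; eligible for Floating Holidays ✓ → eligible.
Pet Insurance — status full-time ✓; service 858 days ≥ 12 weeks (≈84 days) ✓; 40 hrs/wk ≥ 30 ✓; age 54 ≥ 21 ✓; eligible for Employee Assistance Program ✓ → eligible.
Flexible Spending Account — status full-time ✓; service 858 days < 5 years (≈1825 days) ✗ → not eligible.
Mental Health Benefit — status full-time ✓; service 858 days ≥ 120 days ✓; age 54 ≥ 21 ✓ → eligible.
Retirement Savings Plan — service 858 days ≥ 18 months (≈540 days) ✓; rating 1 < 3 ✗ → not eligible.
Childcare Subsidy — status full-time ✓; service 858 days < 3 years (≈1095 days) ✗ → not eligible.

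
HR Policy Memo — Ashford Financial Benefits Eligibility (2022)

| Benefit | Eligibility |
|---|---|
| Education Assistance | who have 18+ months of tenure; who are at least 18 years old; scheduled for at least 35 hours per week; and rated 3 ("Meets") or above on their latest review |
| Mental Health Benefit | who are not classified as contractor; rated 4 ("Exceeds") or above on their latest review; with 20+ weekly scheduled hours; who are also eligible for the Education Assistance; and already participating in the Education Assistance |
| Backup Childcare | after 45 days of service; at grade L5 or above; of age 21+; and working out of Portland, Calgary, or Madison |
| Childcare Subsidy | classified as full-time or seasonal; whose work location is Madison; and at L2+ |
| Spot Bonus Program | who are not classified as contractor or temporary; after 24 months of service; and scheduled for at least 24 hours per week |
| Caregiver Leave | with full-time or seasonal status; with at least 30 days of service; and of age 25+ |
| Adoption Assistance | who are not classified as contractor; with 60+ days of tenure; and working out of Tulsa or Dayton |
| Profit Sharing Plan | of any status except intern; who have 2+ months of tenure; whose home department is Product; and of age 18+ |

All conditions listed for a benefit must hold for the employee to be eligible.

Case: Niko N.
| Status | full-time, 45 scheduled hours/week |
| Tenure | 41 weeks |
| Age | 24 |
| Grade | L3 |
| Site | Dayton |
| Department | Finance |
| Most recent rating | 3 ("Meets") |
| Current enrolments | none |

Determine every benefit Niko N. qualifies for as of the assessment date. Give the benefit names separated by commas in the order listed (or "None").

Education Assistance — service 41 weeks < 18 months (≈540 days) ✗ → not eligible.
Mental Health Benefit — status full-time ✓ (not excluded); rating 3 < 4 ✗ → not eligible.
Backup Childcare — service 41 weeks ≥ 45 days ✓; grade L3 < L5 ✗ → not eligible.
Childcare Subsidy — status full-time ✓; site Dayton ✗ (not Madison) → not eligible.
Spot Bonus Program — status full-time ✓ (not excluded); service 41 weeks < 24 months (≈720 days) ✗ → not eligible.
Caregiver Leave — status full-time ✓; service 41 weeks ≥ 30 days ✓; age 24 < 25 ✗ → not eligible.
Adoption Assistance — status full-time ✓ (not excluded); service 41 weeks ≥ 60 days ✓; site Dayton ✓ → eligible.
Profit Sharing Plan — status full-time ✓ (not excluded); service 41 weeks ≥ 2 months (≈60 days) ✓; dept Finance ✗ → not eligible.

Adoption Assistance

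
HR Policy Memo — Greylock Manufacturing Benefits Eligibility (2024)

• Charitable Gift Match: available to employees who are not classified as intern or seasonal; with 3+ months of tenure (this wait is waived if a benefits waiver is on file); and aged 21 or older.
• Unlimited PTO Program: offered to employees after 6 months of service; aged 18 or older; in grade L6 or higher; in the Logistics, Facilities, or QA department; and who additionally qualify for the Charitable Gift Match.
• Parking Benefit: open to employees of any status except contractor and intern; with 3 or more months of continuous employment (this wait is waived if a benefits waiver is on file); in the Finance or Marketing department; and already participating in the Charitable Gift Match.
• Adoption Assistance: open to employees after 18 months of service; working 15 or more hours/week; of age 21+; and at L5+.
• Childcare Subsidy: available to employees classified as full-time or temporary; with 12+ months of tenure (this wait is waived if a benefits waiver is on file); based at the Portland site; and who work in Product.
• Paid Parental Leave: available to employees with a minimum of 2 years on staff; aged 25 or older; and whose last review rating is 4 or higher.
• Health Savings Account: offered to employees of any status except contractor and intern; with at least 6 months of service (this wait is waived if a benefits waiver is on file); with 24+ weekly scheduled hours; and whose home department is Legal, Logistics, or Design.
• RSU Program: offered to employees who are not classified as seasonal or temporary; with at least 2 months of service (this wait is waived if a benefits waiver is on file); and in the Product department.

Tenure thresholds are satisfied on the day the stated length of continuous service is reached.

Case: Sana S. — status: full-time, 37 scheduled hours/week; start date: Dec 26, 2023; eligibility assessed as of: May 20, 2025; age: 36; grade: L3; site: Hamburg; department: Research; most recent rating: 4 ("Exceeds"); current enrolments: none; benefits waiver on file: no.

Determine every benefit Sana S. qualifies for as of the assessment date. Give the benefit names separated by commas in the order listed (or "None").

Charitable Gift Match

Service from Dec 26, 2023 to May 20, 2025: 511 days.
Charitable Gift Match — status full-time ✓ (not excluded); no waiver, service 511 days ≥ 3 months (≈90 days) ✓; age 36 ≥ 21 ✓ → eligible.
Unlimited PTO Program — service 511 days ≥ 6 months (≈180 days) ✓; age 36 ≥ 18 ✓; grade L3 < L6 ✗ → not eligible.
Parking Benefit — status full-time ✓ (not excluded); no waiver, service 511 days ≥ 3 months (≈90 days) ✓; dept Research ✗ → not eligible.
Adoption Assistance — service 511 days < 18 months (≈540 days) ✗ → not eligible.
Childcare Subsidy — status full-time ✓; no waiver, service 511 days ≥ 12 months (≈360 days) ✓; site Hamburg ✗ (not Portland) → not eligible.
Paid Parental Leave — service 511 days < 2 years (≈730 days) ✗ → not eligible.
Health Savings Account — status full-time ✓ (not excluded); no waiver, service 511 days ≥ 6 months (≈180 days) ✓; 37 hrs/wk ≥ 24 ✓; dept Research ✗ → not eligible.
RSU Program — status full-time ✓ (not excluded); no waiver, service 511 days ≥ 2 months (≈60 days) ✓; dept Research ✗ → not eligible.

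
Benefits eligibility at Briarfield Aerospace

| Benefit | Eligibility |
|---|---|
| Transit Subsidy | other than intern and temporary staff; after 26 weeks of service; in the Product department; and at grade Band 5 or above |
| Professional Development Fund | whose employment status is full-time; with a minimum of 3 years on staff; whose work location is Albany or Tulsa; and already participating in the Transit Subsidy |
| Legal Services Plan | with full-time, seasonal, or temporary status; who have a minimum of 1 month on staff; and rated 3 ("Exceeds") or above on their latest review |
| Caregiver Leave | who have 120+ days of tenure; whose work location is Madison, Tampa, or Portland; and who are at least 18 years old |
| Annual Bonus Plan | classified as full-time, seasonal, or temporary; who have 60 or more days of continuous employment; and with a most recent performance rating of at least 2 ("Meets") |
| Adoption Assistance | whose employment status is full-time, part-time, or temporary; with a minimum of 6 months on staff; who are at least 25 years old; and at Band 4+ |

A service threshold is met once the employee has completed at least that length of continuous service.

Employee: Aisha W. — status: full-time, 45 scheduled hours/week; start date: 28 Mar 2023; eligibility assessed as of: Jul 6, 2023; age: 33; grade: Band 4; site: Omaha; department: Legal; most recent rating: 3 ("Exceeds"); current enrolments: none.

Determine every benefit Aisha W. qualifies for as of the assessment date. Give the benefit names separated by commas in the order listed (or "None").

Service from 28 Mar 2023 to Jul 6, 2023: 100 days.
Transit Subsidy — status full-time ✓ (not excluded); service 100 days < 26 weeks (≈182 days) ✗ → not eligible.
Professional Development Fund — status full-time ✓; service 100 days < 3 years (≈1095 days) ✗ → not eligible.
Legal Services Plan — status full-time ✓; service 100 days ≥ 1 month (≈30 days) ✓; rating 3 ≥ 3 ✓ → eligible.
Caregiver Leave — service 100 days < 120 days ✗ → not eligible.
Annual Bonus Plan — status full-time ✓; service 100 days ≥ 60 days ✓; rating 3 ≥ 2 ✓ → eligible.
Adoption Assistance — status full-time ✓; service 100 days < 6 months (≈180 days) ✗ → not eligible.

Legal Services Plan, Annual Bonus Plan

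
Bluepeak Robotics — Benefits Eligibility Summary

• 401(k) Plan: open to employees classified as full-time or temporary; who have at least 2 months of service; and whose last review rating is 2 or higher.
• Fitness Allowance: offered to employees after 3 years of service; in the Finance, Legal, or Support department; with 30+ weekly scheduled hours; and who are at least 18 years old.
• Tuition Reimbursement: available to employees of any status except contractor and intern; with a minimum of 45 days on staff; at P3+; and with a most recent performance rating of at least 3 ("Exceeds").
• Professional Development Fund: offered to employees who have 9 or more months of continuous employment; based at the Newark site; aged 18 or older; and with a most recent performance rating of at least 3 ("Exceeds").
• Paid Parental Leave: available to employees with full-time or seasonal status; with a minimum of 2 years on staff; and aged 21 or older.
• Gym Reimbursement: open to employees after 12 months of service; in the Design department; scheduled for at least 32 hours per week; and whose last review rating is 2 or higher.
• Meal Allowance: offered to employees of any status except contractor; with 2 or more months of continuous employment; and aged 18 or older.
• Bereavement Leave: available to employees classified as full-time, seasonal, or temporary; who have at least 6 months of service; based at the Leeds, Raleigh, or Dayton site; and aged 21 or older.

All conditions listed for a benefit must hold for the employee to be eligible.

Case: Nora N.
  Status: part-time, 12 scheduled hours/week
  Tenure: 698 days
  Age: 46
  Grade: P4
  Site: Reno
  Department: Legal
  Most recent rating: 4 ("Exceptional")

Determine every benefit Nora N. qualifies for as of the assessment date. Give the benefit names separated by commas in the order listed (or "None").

401(k) Plan — status part-time ✗ (requires full-time or temporary) → not eligible.
Fitness Allowance — service 698 days < 3 years (≈1095 days) ✗ → not eligible.
Tuition Reimbursement — status part-time ✓ (not excluded); service 698 days ≥ 45 days ✓; grade P4 ≥ P3 ✓; rating 4 ≥ 3 ✓ → eligible.
Professional Development Fund — service 698 days ≥ 9 months (≈270 days) ✓; site Reno ✗ (not Newark) → not eligible.
Paid Parental Leave — status part-time ✗ (requires full-time or seasonal) → not eligible.
Gym Reimbursement — service 698 days ≥ 12 months (≈360 days) ✓; dept Legal ✗ → not eligible.
Meal Allowance — status part-time ✓ (not excluded); service 698 days ≥ 2 months (≈60 days) ✓; age 46 ≥ 18 ✓ → eligible.
Bereavement Leave — status part-time ✗ (requires full-time, seasonal, or temporary) → not eligible.

Tuition Reimbursement, Meal Allowance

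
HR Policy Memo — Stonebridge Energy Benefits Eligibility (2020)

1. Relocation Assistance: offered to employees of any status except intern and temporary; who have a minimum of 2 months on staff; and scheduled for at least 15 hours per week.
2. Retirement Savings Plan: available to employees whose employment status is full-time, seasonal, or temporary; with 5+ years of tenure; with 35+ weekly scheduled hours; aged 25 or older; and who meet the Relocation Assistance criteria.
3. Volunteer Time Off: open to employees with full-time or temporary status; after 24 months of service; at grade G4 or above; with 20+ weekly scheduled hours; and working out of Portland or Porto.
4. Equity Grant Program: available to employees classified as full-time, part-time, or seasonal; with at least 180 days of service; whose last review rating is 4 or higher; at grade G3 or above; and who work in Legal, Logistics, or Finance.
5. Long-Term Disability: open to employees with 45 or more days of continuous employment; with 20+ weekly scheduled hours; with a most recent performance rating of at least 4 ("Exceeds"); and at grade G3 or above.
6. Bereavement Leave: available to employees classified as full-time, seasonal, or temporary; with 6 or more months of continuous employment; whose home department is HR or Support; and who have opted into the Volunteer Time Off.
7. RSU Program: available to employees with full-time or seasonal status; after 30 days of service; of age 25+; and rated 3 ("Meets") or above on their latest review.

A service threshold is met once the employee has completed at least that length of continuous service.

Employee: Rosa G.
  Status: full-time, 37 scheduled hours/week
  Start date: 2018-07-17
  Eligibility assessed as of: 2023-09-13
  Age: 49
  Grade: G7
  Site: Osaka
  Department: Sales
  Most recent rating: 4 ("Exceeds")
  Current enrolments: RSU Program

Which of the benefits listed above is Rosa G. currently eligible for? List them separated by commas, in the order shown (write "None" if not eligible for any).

Service from 2018-07-17 to 2023-09-13: 1884 days.
Relocation Assistance — status full-time ✓ (not excluded); service 1884 days ≥ 2 months (≈60 days) ✓; 37 hrs/wk ≥ 15 ✓ → eligible.
Retirement Savings Plan — status full-time ✓; service 1884 days ≥ 5 years (≈1825 days) ✓; 37 hrs/wk ≥ 35 ✓; age 49 ≥ 25 ✓; eligible for Relocation Assistance ✓ → eligible.
Volunteer Time Off — status full-time ✓; service 1884 days ≥ 24 months (≈720 days) ✓; grade G7 ≥ G4 ✓; 37 hrs/wk ≥ 20 ✓; site Osaka ✗ (not Portland or Porto) → not eligible.
Equity Grant Program — status full-time ✓; service 1884 days ≥ 180 days ✓; rating 4 ≥ 4 ✓; grade G7 ≥ G3 ✓; dept Sales ✗ → not eligible.
Long-Term Disability — service 1884 days ≥ 45 days ✓; 37 hrs/wk ≥ 20 ✓; rating 4 ≥ 4 ✓; grade G7 ≥ G3 ✓ → eligible.
Bereavement Leave — status full-time ✓; service 1884 days ≥ 6 months (≈180 days) ✓; dept Sales ✗ → not eligible.
RSU Program — status full-time ✓; service 1884 days ≥ 30 days ✓; age 49 ≥ 25 ✓; rating 4 ≥ 3 ✓ → eligible.

Relocation Assistance, Retirement Savings Plan, Long-Term Disability, RSU Program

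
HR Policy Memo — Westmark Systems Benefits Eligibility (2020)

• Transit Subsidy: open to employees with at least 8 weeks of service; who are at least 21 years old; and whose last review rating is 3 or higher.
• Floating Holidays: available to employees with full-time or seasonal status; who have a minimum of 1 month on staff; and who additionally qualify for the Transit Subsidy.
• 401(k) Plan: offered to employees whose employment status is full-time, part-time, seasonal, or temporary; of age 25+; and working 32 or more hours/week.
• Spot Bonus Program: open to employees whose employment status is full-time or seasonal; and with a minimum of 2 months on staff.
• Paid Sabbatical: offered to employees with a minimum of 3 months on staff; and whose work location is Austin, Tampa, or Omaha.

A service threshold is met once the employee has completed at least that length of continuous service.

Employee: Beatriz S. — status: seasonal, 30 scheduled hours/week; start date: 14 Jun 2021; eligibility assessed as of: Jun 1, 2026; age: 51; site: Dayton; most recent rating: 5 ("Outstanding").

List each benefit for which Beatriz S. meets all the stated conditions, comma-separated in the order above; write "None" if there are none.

Transit Subsidy, Floating Holidays, Spot Bonus Program

Service from 14 Jun 2021 to Jun 1, 2026: 1813 days.
Transit Subsidy — service 1813 days ≥ 8 weeks (≈56 days) ✓; age 51 ≥ 21 ✓; rating 5 ≥ 3 ✓ → eligible.
Floating Holidays — status seasonal ✓; service 1813 days ≥ 1 month (≈30 days) ✓; eligible for Transit Subsidy ✓ → eligible.
401(k) Plan — status seasonal ✓; age 51 ≥ 25 ✓; 30 hrs/wk < 32 ✗ → not eligible.
Spot Bonus Program — status seasonal ✓; service 1813 days ≥ 2 months (≈60 days) ✓ → eligible.
Paid Sabbatical — service 1813 days ≥ 3 months (≈90 days) ✓; site Dayton ✗ (not Austin, Tampa, or Omaha) → not eligible.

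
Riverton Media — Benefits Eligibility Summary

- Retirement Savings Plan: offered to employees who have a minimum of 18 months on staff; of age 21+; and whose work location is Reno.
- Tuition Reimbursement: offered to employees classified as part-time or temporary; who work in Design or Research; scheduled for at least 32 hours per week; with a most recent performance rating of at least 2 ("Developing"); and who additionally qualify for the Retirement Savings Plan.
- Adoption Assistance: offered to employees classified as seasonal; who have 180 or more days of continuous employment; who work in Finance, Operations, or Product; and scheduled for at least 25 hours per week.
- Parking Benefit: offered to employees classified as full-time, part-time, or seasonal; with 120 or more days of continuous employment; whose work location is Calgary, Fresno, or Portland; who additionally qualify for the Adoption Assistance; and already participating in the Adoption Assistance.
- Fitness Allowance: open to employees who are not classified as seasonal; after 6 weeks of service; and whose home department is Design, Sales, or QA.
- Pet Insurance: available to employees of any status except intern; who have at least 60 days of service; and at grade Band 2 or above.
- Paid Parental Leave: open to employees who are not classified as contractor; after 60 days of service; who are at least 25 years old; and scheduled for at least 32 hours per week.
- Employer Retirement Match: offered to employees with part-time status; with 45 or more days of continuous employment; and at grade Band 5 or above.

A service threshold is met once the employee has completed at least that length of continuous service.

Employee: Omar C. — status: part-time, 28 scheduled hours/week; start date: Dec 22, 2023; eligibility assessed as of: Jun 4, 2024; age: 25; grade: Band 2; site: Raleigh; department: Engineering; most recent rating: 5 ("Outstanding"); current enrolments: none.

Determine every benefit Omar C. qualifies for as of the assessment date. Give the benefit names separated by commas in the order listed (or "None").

Pet Insurance

Service from Dec 22, 2023 to Jun 4, 2024: 165 days.
Retirement Savings Plan — service 165 days < 18 months (≈540 days) ✗ → not eligible.
Tuition Reimbursement — status part-time ✓; dept Engineering ✗ → not eligible.
Adoption Assistance — status part-time ✗ (requires seasonal) → not eligible.
Parking Benefit — status part-time ✓; service 165 days ≥ 120 days ✓; site Raleigh ✗ (not Calgary, Fresno, or Portland) → not eligible.
Fitness Allowance — status part-time ✓ (not excluded); service 165 days ≥ 6 weeks (≈42 days) ✓; dept Engineering ✗ → not eligible.
Pet Insurance — status part-time ✓ (not excluded); service 165 days ≥ 60 days ✓; grade Band 2 ≥ Band 2 ✓ → eligible.
Paid Parental Leave — status part-time ✓ (not excluded); service 165 days ≥ 60 days ✓; age 25 ≥ 25 ✓; 28 hrs/wk < 32 ✗ → not eligible.
Employer Retirement Match — status part-time ✓; service 165 days ≥ 45 days ✓; grade Band 2 < Band 5 ✗ → not eligible.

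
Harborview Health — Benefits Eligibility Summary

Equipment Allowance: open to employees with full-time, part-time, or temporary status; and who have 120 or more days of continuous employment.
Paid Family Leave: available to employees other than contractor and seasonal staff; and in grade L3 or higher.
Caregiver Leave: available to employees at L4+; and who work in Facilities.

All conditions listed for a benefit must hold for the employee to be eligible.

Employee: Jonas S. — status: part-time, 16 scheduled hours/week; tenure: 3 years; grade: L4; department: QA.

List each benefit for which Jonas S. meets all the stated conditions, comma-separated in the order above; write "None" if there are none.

Equipment Allowance — status part-time ✓; service 3 years ≥ 120 days ✓ → eligible.
Paid Family Leave — status part-time ✓ (not excluded); grade L4 ≥ L3 ✓ → eligible.
Caregiver Leave — grade L4 ≥ L4 ✓; dept QA ✗ → not eligible.

Equipment Allowance, Paid Family Leave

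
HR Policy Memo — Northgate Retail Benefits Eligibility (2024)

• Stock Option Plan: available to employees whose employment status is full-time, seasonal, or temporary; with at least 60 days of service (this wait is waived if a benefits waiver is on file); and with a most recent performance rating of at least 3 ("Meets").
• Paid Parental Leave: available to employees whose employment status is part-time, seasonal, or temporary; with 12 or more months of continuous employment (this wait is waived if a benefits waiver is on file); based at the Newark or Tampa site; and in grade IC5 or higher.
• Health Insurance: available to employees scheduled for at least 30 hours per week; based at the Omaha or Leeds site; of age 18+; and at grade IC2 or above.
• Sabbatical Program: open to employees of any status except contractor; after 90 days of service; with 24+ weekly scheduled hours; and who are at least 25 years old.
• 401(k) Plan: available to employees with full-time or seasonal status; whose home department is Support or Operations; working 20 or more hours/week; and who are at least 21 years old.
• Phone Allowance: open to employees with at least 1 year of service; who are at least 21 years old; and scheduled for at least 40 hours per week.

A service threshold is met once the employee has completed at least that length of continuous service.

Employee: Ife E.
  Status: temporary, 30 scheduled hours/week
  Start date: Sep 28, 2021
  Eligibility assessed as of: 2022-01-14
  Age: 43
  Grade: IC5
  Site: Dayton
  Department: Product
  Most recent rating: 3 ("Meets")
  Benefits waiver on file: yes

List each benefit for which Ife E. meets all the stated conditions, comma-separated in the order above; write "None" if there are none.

Stock Option Plan, Sabbatical Program

Service from Sep 28, 2021 to 2022-01-14: 108 days.
Stock Option Plan — status temporary ✓; benefits waiver on file ✓; rating 3 ≥ 3 ✓ → eligible.
Paid Parental Leave — status temporary ✓; benefits waiver on file ✓; site Dayton ✗ (not Newark or Tampa) → not eligible.
Health Insurance — 30 hrs/wk ≥ 30 ✓; site Dayton ✗ (not Omaha or Leeds) → not eligible.
Sabbatical Program — status temporary ✓ (not excluded); service 108 days ≥ 90 days ✓; 30 hrs/wk ≥ 24 ✓; age 43 ≥ 25 ✓ → eligible.
401(k) Plan — status temporary ✗ (requires full-time or seasonal) → not eligible.
Phone Allowance — service 108 days < 1 year (≈365 days) ✗ → not eligible.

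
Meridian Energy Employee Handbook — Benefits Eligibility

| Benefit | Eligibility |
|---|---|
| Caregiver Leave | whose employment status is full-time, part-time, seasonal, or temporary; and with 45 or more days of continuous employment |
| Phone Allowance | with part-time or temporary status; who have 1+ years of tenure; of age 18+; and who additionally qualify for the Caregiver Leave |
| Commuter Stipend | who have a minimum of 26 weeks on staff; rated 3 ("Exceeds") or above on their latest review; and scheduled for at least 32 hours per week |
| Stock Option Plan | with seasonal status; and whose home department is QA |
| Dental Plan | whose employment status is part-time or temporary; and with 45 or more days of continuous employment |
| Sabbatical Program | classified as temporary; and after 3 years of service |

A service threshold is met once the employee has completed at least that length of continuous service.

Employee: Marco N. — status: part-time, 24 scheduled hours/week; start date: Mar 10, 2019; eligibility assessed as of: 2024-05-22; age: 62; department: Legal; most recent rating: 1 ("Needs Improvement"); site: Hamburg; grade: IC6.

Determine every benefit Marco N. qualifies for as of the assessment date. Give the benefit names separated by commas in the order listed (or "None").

Service from Mar 10, 2019 to 2024-05-22: 1900 days.
Caregiver Leave — status part-time ✓; service 1900 days ≥ 45 days ✓ → eligible.
Phone Allowance — status part-time ✓; service 1900 days ≥ 1 year (≈365 days) ✓; age 62 ≥ 18 ✓; eligible for Caregiver Leave ✓ → eligible.
Commuter Stipend — service 1900 days ≥ 26 weeks (≈182 days) ✓; rating 1 < 3 ✗ → not eligible.
Stock Option Plan — status part-time ✗ (requires seasonal) → not eligible.
Dental Plan — status part-time ✓; service 1900 days ≥ 45 days ✓ → eligible.
Sabbatical Program — status part-time ✗ (requires temporary) → not eligible.

Caregiver Leave, Phone Allowance, Dental Plan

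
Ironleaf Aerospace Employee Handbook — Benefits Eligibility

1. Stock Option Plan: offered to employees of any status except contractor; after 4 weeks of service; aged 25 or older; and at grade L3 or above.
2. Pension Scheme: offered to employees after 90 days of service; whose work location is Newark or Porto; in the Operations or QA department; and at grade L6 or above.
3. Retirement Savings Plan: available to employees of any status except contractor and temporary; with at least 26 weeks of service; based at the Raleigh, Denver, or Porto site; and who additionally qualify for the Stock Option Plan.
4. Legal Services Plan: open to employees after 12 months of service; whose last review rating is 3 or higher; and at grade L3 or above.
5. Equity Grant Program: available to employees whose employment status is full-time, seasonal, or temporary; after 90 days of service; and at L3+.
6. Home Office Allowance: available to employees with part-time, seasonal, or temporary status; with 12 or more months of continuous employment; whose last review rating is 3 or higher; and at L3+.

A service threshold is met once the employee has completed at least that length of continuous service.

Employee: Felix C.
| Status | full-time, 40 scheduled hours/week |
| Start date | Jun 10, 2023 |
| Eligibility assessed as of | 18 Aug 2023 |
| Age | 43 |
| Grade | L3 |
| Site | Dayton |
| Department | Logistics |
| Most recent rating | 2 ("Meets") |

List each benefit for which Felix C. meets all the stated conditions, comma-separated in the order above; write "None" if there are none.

Stock Option Plan

Service from Jun 10, 2023 to 18 Aug 2023: 69 days.
Stock Option Plan — status full-time ✓ (not excluded); service 69 days ≥ 4 weeks (≈28 days) ✓; age 43 ≥ 25 ✓; grade L3 ≥ L3 ✓ → eligible.
Pension Scheme — service 69 days < 90 days ✗ → not eligible.
Retirement Savings Plan — status full-time ✓ (not excluded); service 69 days < 26 weeks (≈182 days) ✗ → not eligible.
Legal Services Plan — service 69 days < 12 months (≈360 days) ✗ → not eligible.
Equity Grant Program — status full-time ✓; service 69 days < 90 days ✗ → not eligible.
Home Office Allowance — status full-time ✗ (requires part-time, seasonal, or temporary) → not eligible.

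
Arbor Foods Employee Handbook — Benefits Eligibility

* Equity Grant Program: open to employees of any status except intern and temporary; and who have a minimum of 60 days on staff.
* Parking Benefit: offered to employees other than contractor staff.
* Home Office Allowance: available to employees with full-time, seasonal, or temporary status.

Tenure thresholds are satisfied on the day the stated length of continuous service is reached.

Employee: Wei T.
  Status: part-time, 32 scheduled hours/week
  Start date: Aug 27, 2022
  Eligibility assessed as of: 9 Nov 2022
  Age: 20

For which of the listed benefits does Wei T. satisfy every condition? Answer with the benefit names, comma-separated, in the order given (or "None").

Service from Aug 27, 2022 to 9 Nov 2022: 74 days.
Equity Grant Program — status part-time ✓ (not excluded); service 74 days ≥ 60 days ✓ → eligible.
Parking Benefit — status part-time ✓ (not excluded) → eligible.
Home Office Allowance — status part-time ✗ (requires full-time, seasonal, or temporary) → not eligible.

Equity Grant Program, Parking Benefit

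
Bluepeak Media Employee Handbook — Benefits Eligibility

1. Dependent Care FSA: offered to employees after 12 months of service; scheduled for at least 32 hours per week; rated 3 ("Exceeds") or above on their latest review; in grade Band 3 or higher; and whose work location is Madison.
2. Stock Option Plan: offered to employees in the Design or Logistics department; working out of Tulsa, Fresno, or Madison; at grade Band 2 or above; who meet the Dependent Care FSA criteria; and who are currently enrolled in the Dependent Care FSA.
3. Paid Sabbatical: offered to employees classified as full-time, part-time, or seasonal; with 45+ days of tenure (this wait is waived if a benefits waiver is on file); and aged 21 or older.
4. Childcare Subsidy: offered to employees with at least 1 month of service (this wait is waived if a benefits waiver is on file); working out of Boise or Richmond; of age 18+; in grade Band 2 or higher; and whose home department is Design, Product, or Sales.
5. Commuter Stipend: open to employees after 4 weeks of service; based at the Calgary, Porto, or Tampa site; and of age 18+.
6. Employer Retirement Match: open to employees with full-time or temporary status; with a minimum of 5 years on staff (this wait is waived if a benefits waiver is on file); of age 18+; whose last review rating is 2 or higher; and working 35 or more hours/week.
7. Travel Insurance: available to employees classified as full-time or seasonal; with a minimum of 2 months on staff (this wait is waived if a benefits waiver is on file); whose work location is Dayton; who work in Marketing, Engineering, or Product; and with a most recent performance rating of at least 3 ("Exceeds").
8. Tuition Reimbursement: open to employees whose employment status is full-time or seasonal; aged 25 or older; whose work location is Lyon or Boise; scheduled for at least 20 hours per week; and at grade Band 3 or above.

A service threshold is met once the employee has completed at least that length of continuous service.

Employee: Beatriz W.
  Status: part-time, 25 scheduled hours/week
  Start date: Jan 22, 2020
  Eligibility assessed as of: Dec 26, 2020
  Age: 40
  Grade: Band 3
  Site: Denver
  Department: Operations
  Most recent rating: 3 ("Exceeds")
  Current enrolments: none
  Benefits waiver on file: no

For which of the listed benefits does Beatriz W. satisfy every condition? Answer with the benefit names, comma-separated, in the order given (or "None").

Paid Sabbatical

Service from Jan 22, 2020 to Dec 26, 2020: 339 days.
Dependent Care FSA — service 339 days < 12 months (≈360 days) ✗ → not eligible.
Stock Option Plan — dept Operations ✗ → not eligible.
Paid Sabbatical — status part-time ✓; no waiver, service 339 days ≥ 45 days ✓; age 40 ≥ 21 ✓ → eligible.
Childcare Subsidy — no waiver, service 339 days ≥ 1 month (≈30 days) ✓; site Denver ✗ (not Boise or Richmond) → not eligible.
Commuter Stipend — service 339 days ≥ 4 weeks (≈28 days) ✓; site Denver ✗ (not Calgary, Porto, or Tampa) → not eligible.
Employer Retirement Match — status part-time ✗ (requires full-time or temporary) → not eligible.
Travel Insurance — status part-time ✗ (requires full-time or seasonal) → not eligible.
Tuition Reimbursement — status part-time ✗ (requires full-time or seasonal) → not eligible.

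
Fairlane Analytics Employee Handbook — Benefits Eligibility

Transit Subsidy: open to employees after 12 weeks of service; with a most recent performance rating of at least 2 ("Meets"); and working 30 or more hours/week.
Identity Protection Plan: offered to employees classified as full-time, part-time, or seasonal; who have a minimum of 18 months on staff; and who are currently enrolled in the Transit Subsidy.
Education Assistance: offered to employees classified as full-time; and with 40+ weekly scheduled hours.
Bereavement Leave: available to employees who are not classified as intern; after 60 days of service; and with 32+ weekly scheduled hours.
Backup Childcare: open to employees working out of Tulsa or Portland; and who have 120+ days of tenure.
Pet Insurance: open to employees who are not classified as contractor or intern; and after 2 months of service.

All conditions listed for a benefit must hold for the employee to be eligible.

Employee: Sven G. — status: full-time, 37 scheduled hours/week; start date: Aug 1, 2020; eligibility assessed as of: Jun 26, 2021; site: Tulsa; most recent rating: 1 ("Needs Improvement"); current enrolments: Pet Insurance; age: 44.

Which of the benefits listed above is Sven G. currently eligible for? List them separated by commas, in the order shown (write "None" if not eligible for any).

Bereavement Leave, Backup Childcare, Pet Insurance

Service from Aug 1, 2020 to Jun 26, 2021: 329 days.
Transit Subsidy — service 329 days ≥ 12 weeks (≈84 days) ✓; rating 1 < 2 ✗ → not eligible.
Identity Protection Plan — status full-time ✓; service 329 days < 18 months (≈540 days) ✗ → not eligible.
Education Assistance — status full-time ✓; 37 hrs/wk < 40 ✗ → not eligible.
Bereavement Leave — status full-time ✓ (not excluded); service 329 days ≥ 60 days ✓; 37 hrs/wk ≥ 32 ✓ → eligible.
Backup Childcare — site Tulsa ✓; service 329 days ≥ 120 days ✓ → eligible.
Pet Insurance — status full-time ✓ (not excluded); service 329 days ≥ 2 months (≈60 days) ✓ → eligible.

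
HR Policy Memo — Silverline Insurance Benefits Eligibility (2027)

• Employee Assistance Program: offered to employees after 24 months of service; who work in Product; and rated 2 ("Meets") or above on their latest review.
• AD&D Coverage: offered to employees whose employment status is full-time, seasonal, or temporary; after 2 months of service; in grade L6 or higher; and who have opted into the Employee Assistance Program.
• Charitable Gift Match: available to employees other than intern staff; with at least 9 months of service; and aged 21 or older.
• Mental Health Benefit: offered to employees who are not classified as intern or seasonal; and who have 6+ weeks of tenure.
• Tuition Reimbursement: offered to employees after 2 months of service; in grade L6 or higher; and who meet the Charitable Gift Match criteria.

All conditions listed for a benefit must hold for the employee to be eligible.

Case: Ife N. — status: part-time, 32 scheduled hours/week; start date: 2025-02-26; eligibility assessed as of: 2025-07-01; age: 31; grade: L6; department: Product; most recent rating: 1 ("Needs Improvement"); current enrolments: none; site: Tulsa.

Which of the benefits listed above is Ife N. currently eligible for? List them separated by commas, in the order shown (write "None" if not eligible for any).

Service from 2025-02-26 to 2025-07-01: 125 days.
Employee Assistance Program — service 125 days < 24 months (≈720 days) ✗ → not eligible.
AD&D Coverage — status part-time ✗ (requires full-time, seasonal, or temporary) → not eligible.
Charitable Gift Match — status part-time ✓ (not excluded); service 125 days < 9 months (≈270 days) ✗ → not eligible.
Mental Health Benefit — status part-time ✓ (not excluded); service 125 days ≥ 6 weeks (≈42 days) ✓ → eligible.
Tuition Reimbursement — service 125 days ≥ 2 months (≈60 days) ✓; grade L6 ≥ L6 ✓; not eligible for Charitable Gift Match ✗ → not eligible.

Mental Health Benefit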